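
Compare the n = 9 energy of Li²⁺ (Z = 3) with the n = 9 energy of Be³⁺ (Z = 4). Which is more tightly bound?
Be³⁺ at n = 9 (E = -2.69 eV)

Using E_n = -13.6057 Z² / n² eV:

Li²⁺ (Z = 3) at n = 9:
E = -13.6057 × 3² / 9² = -13.6057 × 9 / 81 = -1.51174 eV

Be³⁺ (Z = 4) at n = 9:
E = -13.6057 × 4² / 9² = -13.6057 × 16 / 81 = -2.68755 eV

Since -2.68755 eV < -1.51174 eV,
Be³⁺ at n = 9 is more tightly bound (requires more energy to ionize).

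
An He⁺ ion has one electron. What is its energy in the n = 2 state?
-13.61 eV

For hydrogen-like ions, the energy levels scale with Z²:
E_n = -13.6057 Z² / n² eV

For He⁺ (Z = 2) at n = 2:
E_2 = -13.6057 × 2² / 2²
E_2 = -13.6057 × 4 / 4
E_2 = -54.4228 / 4
E_2 = -13.61 eV

The energy is 4 times more negative than hydrogen at the same n due to the stronger nuclear charge.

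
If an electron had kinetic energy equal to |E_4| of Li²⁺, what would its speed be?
1.64e+06 m/s (or 0.547% of c)

The binding energy at n = 4 for Li²⁺ is:
E_4 = -13.6057 × 3²/4² = -7.65321 eV
|E_4| = 7.65321 eV

Convert to Joules:
KE = 7.65321 eV × (1.602177 × 10⁻¹⁹ J/eV) = 1.2262e-18 J

Using KE = ½mv²:
v = √(2·KE/m_e)
v = √(2 × 1.2262e-18 J / 9.10938 × 10⁻³¹ kg)
v = 1.64e+06 m/s

This is approximately 0.547% the speed of light.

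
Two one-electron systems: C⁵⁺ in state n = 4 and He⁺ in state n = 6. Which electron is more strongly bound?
C⁵⁺ at n = 4 (E = -30.613 eV)

Using E_n = -13.6057 Z² / n² eV:

C⁵⁺ (Z = 6) at n = 4:
E = -13.6057 × 6² / 4² = -13.6057 × 36 / 16 = -30.612825 eV

He⁺ (Z = 2) at n = 6:
E = -13.6057 × 2² / 6² = -13.6057 × 4 / 36 = -1.511744 eV

Since -30.612825 eV < -1.511744 eV,
C⁵⁺ at n = 4 is more tightly bound (requires more energy to ionize).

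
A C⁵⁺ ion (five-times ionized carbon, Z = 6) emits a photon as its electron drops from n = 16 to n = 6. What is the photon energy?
11.692398 eV

The energy levels are E_n = -13.6057 Z² eV / n².

Energy at n = 16: E_16 = -13.6057 × 6² / 16² = -1.913301563 eV
Energy at n = 6: E_6 = -13.6057 × 6² / 6² = -13.605700000 eV

For emission (electron falling to lower state), the photon energy is:
E_photon = E_16 - E_6 = |-1.913301563 - (-13.605700000)|
E_photon = 11.692398 eV

This energy is carried away by the emitted photon.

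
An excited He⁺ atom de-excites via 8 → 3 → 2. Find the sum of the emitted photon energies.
12.75534 eV

The energy levels of He⁺ are E_n = -13.6057 × 2² / n² eV.

First transition (8 → 3):
ΔE₁ = |E_3 - E_8|
ΔE₁ = |-6.04697777778 - (-0.85035625000)| = 5.19662153 eV

Second transition (3 → 2):
ΔE₂ = |E_2 - E_3|
ΔE₂ = |-13.60570000000 - (-6.04697777778)| = 7.55872222 eV

Total energy released:
E_total = ΔE₁ + ΔE₂ = 5.19662153 + 7.55872222 = 12.75534 eV

Note: This equals the direct transition 8 → 2: 12.75534 eV ✓
Energy is conserved regardless of the path taken.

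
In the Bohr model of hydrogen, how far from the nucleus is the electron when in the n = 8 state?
3.38673 nm (or 33.86734 Å)

The Bohr radius formula is:
r_n = n² a₀ / Z

where a₀ = 0.05291772 nm is the Bohr radius.

For H (Z = 1) at n = 8:
r_8 = 8² × 0.05291772 nm / 1
r_8 = 64 × 0.05291772 nm / 1
r_8 = 3.386734 nm / 1
r_8 = 3.38673 nm

The electron orbits at approximately 3.38673 nm from the nucleus.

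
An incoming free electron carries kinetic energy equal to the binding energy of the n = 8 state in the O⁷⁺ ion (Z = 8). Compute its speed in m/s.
2.18769e+06 m/s (or 0.7297% of c)

The binding energy at n = 8 for O⁷⁺ is:
E_8 = -13.6057 × 8²/8² = -13.6057000 eV
|E_8| = 13.6057000 eV

Convert to Joules:
KE = 13.6057000 eV × (1.602177 × 10⁻¹⁹ J/eV) = 2.1798740e-18 J

Using KE = ½mv²:
v = √(2·KE/m_e)
v = √(2 × 2.1798740e-18 J / 9.10938 × 10⁻³¹ kg)
v = 2.18769e+06 m/s

This is approximately 0.7297% the speed of light.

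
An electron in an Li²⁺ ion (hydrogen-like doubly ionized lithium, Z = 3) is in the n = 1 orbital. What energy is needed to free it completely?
122.45 eV

The ionization energy is the energy needed to remove the electron completely (n → ∞).

For a hydrogen-like ion with Z = 3, E_n = -13.6057 Z² / n² eV.

At n = 1: E_1 = -13.6057 × 3² / 1² = -122.45130 eV
At n = ∞: E_∞ = 0 eV

Ionization energy = E_∞ - E_1 = 0 - (-122.45130) = 122.45130 eV
Ionization energy ≈ 122.45 eV

This is also called the binding energy of the electron in state n = 1.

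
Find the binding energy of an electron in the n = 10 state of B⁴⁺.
3.401 eV

The ionization energy is the energy needed to remove the electron completely (n → ∞).

For a hydrogen-like ion with Z = 5, E_n = -13.6057 Z² / n² eV.

At n = 10: E_10 = -13.6057 × 5² / 10² = -3.401425 eV
At n = ∞: E_∞ = 0 eV

Ionization energy = E_∞ - E_10 = 0 - (-3.401425) = 3.401425 eV
Ionization energy ≈ 3.401 eV

This is also called the binding energy of the electron in state n = 10.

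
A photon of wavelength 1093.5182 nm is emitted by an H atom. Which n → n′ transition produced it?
n = 6 → n = 3

First, find the photon energy from the wavelength (hc = 1239.84 eV·nm):
E = hc/λ = 1239.84 eV·nm / 1093.5182 nm = 1.1338083 eV

The energy levels of hydrogen satisfy E_n = -13.6057 / n² eV, so an emission n_i → n_f releases
ΔE = 13.6057 × (1/n_f² − 1/n_i²) eV.

Setting ΔE equal to the photon energy:
1/n_f² − 1/n_i² = 1.1338083 / 13.6057 = 0.083333331

Since 1/n_i² must be positive, we need 1/n_f² > 0.083333331, i.e. n_f ≤ 3. For each allowed n_f, solve n_i = (1/n_f² − 0.083333331)^(−1/2) and check whether it is a whole number:
  n_f = 1: 1/n_i² = 1.000000000 − 0.083333331 = 0.916666669 → n_i = 1.044  (not an integer) ✗
  n_f = 2: 1/n_i² = 0.250000000 − 0.083333331 = 0.166666669 → n_i = 2.449  (not an integer) ✗
  n_f = 3: 1/n_i² = 0.111111111 − 0.083333331 = 0.027777780 → n_i = 6.000  → integer, n_i = 6 ✓

Only n_f = 3 gives an integer upper level, n_i = 6.

The transition is from n = 6 to n = 3 (emission).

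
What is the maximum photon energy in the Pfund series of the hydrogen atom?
0.5442 eV

The series limit corresponds to the transition from n = ∞ to n = 5.
This is the highest energy (shortest wavelength) transition in the Pfund series.

E_∞ = 0 eV
E_5 = -13.6057 / 5² = -0.5442 eV

Energy at series limit:
ΔE = E_∞ - E_5 = 0 - (-0.5442) = 0.5442 eV

This energy equals the ionization energy from the n = 5 state of hydrogen.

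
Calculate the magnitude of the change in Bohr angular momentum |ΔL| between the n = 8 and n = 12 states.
4.218e-34 J·s (or 4ℏ)

In the Bohr model, L_n = nℏ where ℏ = 1.05457e-34 J·s.

L_12 = 12ℏ = 1.26548e-33 J·s
L_8 = 8ℏ = 8.43656e-34 J·s

ΔL = L_12 - L_8 = (12 - 8)ℏ = 4ℏ
ΔL = 4 × 1.05457e-34 J·s = 4.218e-34 J·s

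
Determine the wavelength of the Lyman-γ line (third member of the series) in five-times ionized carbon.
2.70 nm

The lines of a series are numbered from the longest wavelength (smallest ΔE) outward; the third line is the transition from n = n_f + 3 to n_f.
The Lyman series has all transitions ending at n_f = 1.

For C⁵⁺ (Z = 6), the third line (γ-line) is the jump from n = 4 to n = 1:
E_4 = -13.6057 × 6² / 4² = -30.6128 eV
E_1 = -13.6057 × 6² / 1² = -489.8052 eV
ΔE = E_4 - E_1 = 459.1924 eV

λ = hc/E = 1239.84 eV·nm / 459.1924 eV
λ = 2.70 nm

This is the γ-line of the Lyman series in C⁵⁺.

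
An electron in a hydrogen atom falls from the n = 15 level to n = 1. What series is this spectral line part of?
Lyman series

The spectral series in hydrogen are named based on the final (lower) energy level:
- Lyman series: n_final = 1 (ultraviolet)
- Balmer series: n_final = 2 (visible/near-UV)
- Paschen series: n_final = 3 (infrared)
- Brackett series: n_final = 4 (infrared)
- Pfund series: n_final = 5 (far infrared)

Since this transition ends at n = 1, it belongs to the Lyman series.

For reference, this 15 → 1 line has photon energy
ΔE = 13.6057 eV × (1/1² - 1/15²) = 13.5452 eV,
corresponding to wavelength λ = hc/ΔE = 1239.84 eV·nm / 13.5452 eV = 91.53 nm in the ultraviolet region.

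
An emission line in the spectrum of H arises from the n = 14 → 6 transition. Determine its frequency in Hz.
7.46e+13 Hz

First, find the transition energy:
E_14 = -13.6057 / 14² = -0.06941684 eV
E_6 = -13.6057 / 6² = -0.37793611 eV
|ΔE| = |E_6 - E_14| = 0.30851927 eV

Convert to Joules: E = 0.30851927 eV × (1.602177 × 10⁻¹⁹ J/eV) = 4.9430e-20 J

Using E = hf:
f = E/h = 4.9430e-20 J / (6.62607 × 10⁻³⁴ J·s)
f = 7.46e+13 Hz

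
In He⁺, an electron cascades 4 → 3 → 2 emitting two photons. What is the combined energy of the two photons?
10.20428 eV

The energy levels of He⁺ are E_n = -13.6057 × 2² / n² eV.

First transition (4 → 3):
ΔE₁ = |E_3 - E_4|
ΔE₁ = |-6.04697777778 - (-3.40142500000)| = 2.64555278 eV

Second transition (3 → 2):
ΔE₂ = |E_2 - E_3|
ΔE₂ = |-13.60570000000 - (-6.04697777778)| = 7.55872222 eV

Total energy released:
E_total = ΔE₁ + ΔE₂ = 2.64555278 + 7.55872222 = 10.20428 eV

Note: This equals the direct transition 4 → 2: 10.20428 eV ✓
Energy is conserved regardless of the path taken.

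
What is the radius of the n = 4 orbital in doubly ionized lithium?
0.282228 nm (or 2.822278 Å)

The Bohr radius formula is:
r_n = n² a₀ / Z

where a₀ = 0.052917721 nm is the Bohr radius.

For Li²⁺ (Z = 3) at n = 4:
r_4 = 4² × 0.052917721 nm / 3
r_4 = 16 × 0.052917721 nm / 3
r_4 = 0.8466835 nm / 3
r_4 = 0.282228 nm

The electron orbits at approximately 0.282228 nm from the nucleus.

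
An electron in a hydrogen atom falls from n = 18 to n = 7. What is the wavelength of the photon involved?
5260.8164 nm

First, find the transition energy using E_n = -13.6057 / n² eV:
E_18 = -13.6057 / 18² = -0.0419929012 eV
E_7 = -13.6057 / 7² = -0.2776673469 eV

Photon energy: |ΔE| = |E_7 - E_18| = 0.2356744457 eV

Convert to wavelength using E = hc/λ with hc = 1239.84 eV·nm:
λ = hc/E = 1239.84 eV·nm / 0.2356744457 eV
λ = 5260.8164 nm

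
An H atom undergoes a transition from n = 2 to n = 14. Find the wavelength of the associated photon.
372.099929 nm

First, find the transition energy using E_n = -13.6057 / n² eV:
E_2 = -13.6057 / 2² = -3.4014250000 eV
E_14 = -13.6057 / 14² = -0.0694168367 eV

Photon energy: |ΔE| = |E_14 - E_2| = 3.3320081633 eV

Convert to wavelength using E = hc/λ with hc = 1239.84 eV·nm:
λ = hc/E = 1239.84 eV·nm / 3.3320081633 eV
λ = 372.099929 nm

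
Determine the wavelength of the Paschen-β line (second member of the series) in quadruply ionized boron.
51.26 nm

The lines of a series are numbered from the longest wavelength (smallest ΔE) outward; the second line is the transition from n = n_f + 2 to n_f.
The Paschen series has all transitions ending at n_f = 3.

For B⁴⁺ (Z = 5), the second line (β-line) is the jump from n = 5 to n = 3:
E_5 = -13.6057 × 5² / 5² = -13.6057 eV
E_3 = -13.6057 × 5² / 3² = -37.7936 eV
ΔE = E_5 - E_3 = 24.1879 eV

λ = hc/E = 1239.84 eV·nm / 24.1879 eV
λ = 51.26 nm

This is the β-line of the Paschen series in B⁴⁺.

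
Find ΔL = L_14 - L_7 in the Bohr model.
7.38200e-34 J·s (or 7ℏ)

In the Bohr model, L_n = nℏ where ℏ = 1.0545718e-34 J·s.

L_14 = 14ℏ = 1.4764005e-33 J·s
L_7 = 7ℏ = 7.3820026e-34 J·s

ΔL = L_14 - L_7 = (14 - 7)ℏ = 7ℏ
ΔL = 7 × 1.0545718e-34 J·s = 7.38200e-34 J·s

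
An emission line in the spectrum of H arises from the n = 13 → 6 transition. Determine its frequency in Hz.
7.192e+13 Hz

First, find the transition energy:
E_13 = -13.6057 / 13² = -0.0805071 eV
E_6 = -13.6057 / 6² = -0.3779361 eV
|ΔE| = |E_6 - E_13| = 0.2974290 eV

Convert to Joules: E = 0.2974290 eV × (1.602177 × 10⁻¹⁹ J/eV) = 4.76534e-20 J

Using E = hf:
f = E/h = 4.76534e-20 J / (6.62607 × 10⁻³⁴ J·s)
f = 7.192e+13 Hz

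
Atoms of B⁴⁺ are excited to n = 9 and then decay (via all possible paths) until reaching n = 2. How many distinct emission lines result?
28

The electron can occupy levels n = 2, 3, ..., 9 during de-excitation — that is m = 9 - 2 + 1 = 8 distinct levels.

The number of distinct spectral lines equals the number of ways to choose 2 of these m levels (each pair gives one possible emission transition):

Number of lines = m(m-1)/2 = 8×7/2 = 28

These correspond to all possible transitions between the 8 levels:
9 → 8, 9 → 7, 9 → 6, 9 → 5, 9 → 4, 9 → 3, 9 → 2, 8 → 7...

Each transition produces a photon with a unique energy (and thus wavelength). This count does not depend on Z.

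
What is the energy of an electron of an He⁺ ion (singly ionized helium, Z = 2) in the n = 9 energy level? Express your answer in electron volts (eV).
-0.67 eV

The energy levels of a hydrogen-like atom are given by:
E_n = -13.6057 Z² / n² eV  (with Z = 2 for He⁺)

For n = 9:
E_9 = -13.6057 × 2² / 9²
E_9 = -13.6057 × 4 / 81
E_9 = -0.67 eV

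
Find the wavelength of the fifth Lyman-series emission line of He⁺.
23.43 nm

The lines of a series are numbered from the longest wavelength (smallest ΔE) outward; the fifth line is the transition from n = n_f + 5 to n_f.
The Lyman series has all transitions ending at n_f = 1.

For He⁺ (Z = 2), the fifth line (ε-line) is the jump from n = 6 to n = 1:
E_6 = -13.6057 × 2² / 6² = -1.5117 eV
E_1 = -13.6057 × 2² / 1² = -54.4228 eV
ΔE = E_6 - E_1 = 52.9111 eV

λ = hc/E = 1239.84 eV·nm / 52.9111 eV
λ = 23.43 nm

This is the ε-line of the Lyman series in He⁺.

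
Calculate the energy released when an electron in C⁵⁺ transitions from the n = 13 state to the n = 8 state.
4.75495 eV

The energy levels are E_n = -13.6057 Z² eV / n².

Energy at n = 13: E_13 = -13.6057 × 6² / 13² = -2.89825562 eV
Energy at n = 8: E_8 = -13.6057 × 6² / 8² = -7.65320625 eV

For emission (electron falling to lower state), the photon energy is:
E_photon = E_13 - E_8 = |-2.89825562 - (-7.65320625)|
E_photon = 4.75495 eV

This energy is carried away by the emitted photon.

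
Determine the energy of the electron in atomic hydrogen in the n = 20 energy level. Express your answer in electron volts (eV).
-0.03 eV

The energy levels of a hydrogen-like atom are given by:
E_n = -13.6057 eV / n²

For n = 20:
E_20 = -13.6057 eV / 20²
E_20 = -13.6057 eV / 400
E_20 = -0.03 eV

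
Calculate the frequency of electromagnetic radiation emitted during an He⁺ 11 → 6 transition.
2.56783e+14 Hz

First, find the transition energy:
E_11 = -13.6057 × 2² / 11² = -0.44977521 eV
E_6 = -13.6057 × 2² / 6² = -1.51174444 eV
|ΔE| = |E_6 - E_11| = 1.06196923 eV

Convert to Joules: E = 1.06196923 eV × (1.602177 × 10⁻¹⁹ J/eV) = 1.7014627e-19 J

Using E = hf:
f = E/h = 1.7014627e-19 J / (6.62607 × 10⁻³⁴ J·s)
f = 2.56783e+14 Hz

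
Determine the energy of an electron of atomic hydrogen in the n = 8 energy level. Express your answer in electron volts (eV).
-0.21259 eV

The energy levels of a hydrogen-like atom are given by:
E_n = -13.6057 eV / n²

For n = 8:
E_8 = -13.6057 eV / 8²
E_8 = -13.6057 eV / 64
E_8 = -0.21259 eV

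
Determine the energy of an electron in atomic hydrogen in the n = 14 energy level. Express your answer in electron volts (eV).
-0.069417 eV

The energy levels of a hydrogen-like atom are given by:
E_n = -13.6057 eV / n²

For n = 14:
E_14 = -13.6057 eV / 14²
E_14 = -13.6057 eV / 196
E_14 = -0.069417 eV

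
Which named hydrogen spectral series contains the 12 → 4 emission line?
Brackett series

The spectral series in hydrogen are named based on the final (lower) energy level:
- Lyman series: n_final = 1 (ultraviolet)
- Balmer series: n_final = 2 (visible/near-UV)
- Paschen series: n_final = 3 (infrared)
- Brackett series: n_final = 4 (infrared)
- Pfund series: n_final = 5 (far infrared)

Since this transition ends at n = 4, it belongs to the Brackett series.

For reference, this 12 → 4 line has photon energy
ΔE = 13.6057 eV × (1/4² - 1/12²) = 0.7558722222 eV,
corresponding to wavelength λ = hc/ΔE = 1239.84 eV·nm / 0.7558722222 eV = 1640.2772 nm in the infrared region.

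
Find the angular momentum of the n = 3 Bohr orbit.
3.1637e-34 J·s (or 3ℏ)

In the Bohr model, angular momentum is quantized:
L = nℏ

where ℏ = h/(2π) = 1.054572e-34 J·s

For n = 3:
L = 3 × 1.054572e-34 J·s
L = 3.1637e-34 J·s

This can also be written as L = 3ℏ.
The angular momentum is an integer multiple of the reduced Planck constant.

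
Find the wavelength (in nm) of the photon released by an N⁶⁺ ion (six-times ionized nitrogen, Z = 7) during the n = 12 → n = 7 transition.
138.1286 nm

First, find the transition energy using E_n = -13.6057 Z² / n² eV:
E_12 = -13.6057 × 7² / 12² = -4.62971736 eV
E_7 = -13.6057 × 7² / 7² = -13.60570000 eV

Photon energy: |ΔE| = |E_7 - E_12| = 8.97598264 eV

Convert to wavelength using E = hc/λ with hc = 1239.84 eV·nm:
λ = hc/E = 1239.84 eV·nm / 8.97598264 eV
λ = 138.1286 nm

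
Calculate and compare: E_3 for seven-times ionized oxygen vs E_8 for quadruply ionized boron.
O⁷⁺ at n = 3 (E = -96.75 eV)

Using E_n = -13.6057 Z² / n² eV:

O⁷⁺ (Z = 8) at n = 3:
E = -13.6057 × 8² / 3² = -13.6057 × 64 / 9 = -96.75164 eV

B⁴⁺ (Z = 5) at n = 8:
E = -13.6057 × 5² / 8² = -13.6057 × 25 / 64 = -5.31473 eV

Since -96.75164 eV < -5.31473 eV,
O⁷⁺ at n = 3 is more tightly bound (requires more energy to ionize).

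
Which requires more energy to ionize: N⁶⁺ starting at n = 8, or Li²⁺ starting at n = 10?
N⁶⁺ at n = 8 (E = -10.42 eV)

Using E_n = -13.6057 Z² / n² eV:

N⁶⁺ (Z = 7) at n = 8:
E = -13.6057 × 7² / 8² = -13.6057 × 49 / 64 = -10.41686 eV

Li²⁺ (Z = 3) at n = 10:
E = -13.6057 × 3² / 10² = -13.6057 × 9 / 100 = -1.22451 eV

Since -10.41686 eV < -1.22451 eV,
N⁶⁺ at n = 8 is more tightly bound (requires more energy to ionize).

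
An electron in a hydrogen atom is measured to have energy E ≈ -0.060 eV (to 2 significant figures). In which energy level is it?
n = 15

The exact energy levels follow E_n = -13.6057 eV / n².

The measured value (-0.060 eV) is reported to only 2 significant figures, so we must test candidate n values and see which one matches to that precision.

Candidate energies:
  n = 13:  E = -13.6057/13² = -0.08051 eV
  n = 14:  E = -13.6057/14² = -0.06942 eV
  n = 15:  E = -13.6057/15² = -0.06047 eV  ← matches
  n = 16:  E = -13.6057/16² = -0.05315 eV
  n = 17:  E = -13.6057/17² = -0.04708 eV

Checking against the measurement of -0.060 eV (2 sig figs), only n = 15 agrees:
E_15 = -0.06047 eV, which rounds to -0.060 eV ✓

Therefore n = 15.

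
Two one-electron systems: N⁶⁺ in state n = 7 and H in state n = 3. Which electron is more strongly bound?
N⁶⁺ at n = 7 (E = -13.60570 eV)

Using E_n = -13.6057 Z² / n² eV:

N⁶⁺ (Z = 7) at n = 7:
E = -13.6057 × 7² / 7² = -13.6057 × 49 / 49 = -13.60570000 eV

H (Z = 1) at n = 3:
E = -13.6057 × 1² / 3² = -13.6057 × 1 / 9 = -1.51174444 eV

Since -13.60570000 eV < -1.51174444 eV,
N⁶⁺ at n = 7 is more tightly bound (requires more energy to ionize).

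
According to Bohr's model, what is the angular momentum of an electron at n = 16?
1.69e-33 J·s (or 16ℏ)

In the Bohr model, angular momentum is quantized:
L = nℏ

where ℏ = h/(2π) = 1.0546e-34 J·s

For n = 16:
L = 16 × 1.0546e-34 J·s
L = 1.69e-33 J·s

This can also be written as L = 16ℏ.
The angular momentum is an integer multiple of the reduced Planck constant.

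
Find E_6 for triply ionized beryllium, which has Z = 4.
-6.04698 eV

For hydrogen-like ions, the energy levels scale with Z²:
E_n = -13.6057 Z² / n² eV

For Be³⁺ (Z = 4) at n = 6:
E_6 = -13.6057 × 4² / 6²
E_6 = -13.6057 × 16 / 36
E_6 = -217.6912 / 36
E_6 = -6.04698 eV

The energy is 16 times more negative than hydrogen at the same n due to the stronger nuclear charge.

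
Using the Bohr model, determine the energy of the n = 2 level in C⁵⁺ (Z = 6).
-122.451300 eV

For hydrogen-like ions, the energy levels scale with Z²:
E_n = -13.6057 Z² / n² eV

For C⁵⁺ (Z = 6) at n = 2:
E_2 = -13.6057 × 6² / 2²
E_2 = -13.6057 × 36 / 4
E_2 = -489.8052 / 4
E_2 = -122.451300 eV

The energy is 36 times more negative than hydrogen at the same n due to the stronger nuclear charge.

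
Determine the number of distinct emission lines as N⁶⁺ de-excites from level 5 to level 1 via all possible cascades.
10

The electron can occupy levels n = 1, 2, ..., 5 during de-excitation — that is m = 5 - 1 + 1 = 5 distinct levels.

The number of distinct spectral lines equals the number of ways to choose 2 of these m levels (each pair gives one possible emission transition):

Number of lines = m(m-1)/2 = 5×4/2 = 10

These correspond to all possible transitions between the 5 levels:
5 → 4, 5 → 3, 5 → 2, 5 → 1, 4 → 3, 4 → 2, 4 → 1, 3 → 2...

Each transition produces a photon with a unique energy (and thus wavelength). This count does not depend on Z.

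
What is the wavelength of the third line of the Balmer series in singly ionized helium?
108.48 nm

The lines of a series are numbered from the longest wavelength (smallest ΔE) outward; the third line is the transition from n = n_f + 3 to n_f.
The Balmer series has all transitions ending at n_f = 2.

For He⁺ (Z = 2), the third line (γ-line) is the jump from n = 5 to n = 2:
E_5 = -13.6057 × 2² / 5² = -2.17691 eV
E_2 = -13.6057 × 2² / 2² = -13.60570 eV
ΔE = E_5 - E_2 = 11.42879 eV

λ = hc/E = 1239.84 eV·nm / 11.42879 eV
λ = 108.48 nm

This is the γ-line of the Balmer series in He⁺.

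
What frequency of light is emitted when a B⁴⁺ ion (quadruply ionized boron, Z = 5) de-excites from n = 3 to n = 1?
7.3108e+16 Hz

First, find the transition energy:
E_3 = -13.6057 × 5² / 3² = -37.79361 eV
E_1 = -13.6057 × 5² / 1² = -340.14250 eV
|ΔE| = |E_1 - E_3| = 302.34889 eV

Convert to Joules: E = 302.34889 eV × (1.602177 × 10⁻¹⁹ J/eV) = 4.844164e-17 J

Using E = hf:
f = E/h = 4.844164e-17 J / (6.62607 × 10⁻³⁴ J·s)
f = 7.3108e+16 Hz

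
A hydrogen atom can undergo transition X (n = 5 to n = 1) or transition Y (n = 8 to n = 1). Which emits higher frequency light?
8 → 1

Calculate the energy for each transition:

Transition 5 → 1:
ΔE₁ = |E_1 - E_5| = |-13.6057/1² - (-13.6057/5²)|
ΔE₁ = |-13.60570000 - (-0.54422800)| = 13.06147 eV

Transition 8 → 1:
ΔE₂ = |E_1 - E_8| = |-13.6057/1² - (-13.6057/8²)|
ΔE₂ = |-13.60570000 - (-0.21258906)| = 13.39311 eV

Since 13.39311 eV > 13.06147 eV, the transition 8 → 1 emits the more energetic photon.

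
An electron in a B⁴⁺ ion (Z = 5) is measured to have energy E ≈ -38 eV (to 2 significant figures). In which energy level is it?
n = 3

The exact energy levels follow E_n = -13.6057 Z² / n² eV with Z = 5.

The measured value (-38 eV) is reported to only 2 significant figures, so we must test candidate n values and see which one matches to that precision.

Candidate energies:
  n = 1:  E = -13.6057 × 5² / 1² = -340.14250 eV
  n = 2:  E = -13.6057 × 5² / 2² = -85.03563 eV
  n = 3:  E = -13.6057 × 5² / 3² = -37.79361 eV  ← matches
  n = 4:  E = -13.6057 × 5² / 4² = -21.25891 eV
  n = 5:  E = -13.6057 × 5² / 5² = -13.60570 eV

Checking against the measurement of -38 eV (2 sig figs), only n = 3 agrees:
E_3 = -37.79361 eV, which rounds to -38 eV ✓

Therefore n = 3.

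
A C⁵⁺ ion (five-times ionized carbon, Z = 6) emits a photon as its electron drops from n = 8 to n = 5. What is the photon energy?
11.939 eV

The energy levels are E_n = -13.6057 Z² eV / n².

Energy at n = 8: E_8 = -13.6057 × 6² / 8² = -7.653206 eV
Energy at n = 5: E_5 = -13.6057 × 6² / 5² = -19.592208 eV

For emission (electron falling to lower state), the photon energy is:
E_photon = E_8 - E_5 = |-7.653206 - (-19.592208)|
E_photon = 11.939 eV

This energy is carried away by the emitted photon.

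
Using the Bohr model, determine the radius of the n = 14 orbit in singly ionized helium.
5.1859 nm (or 51.8594 Å)

The Bohr radius formula is:
r_n = n² a₀ / Z

where a₀ = 0.0529177 nm is the Bohr radius.

For He⁺ (Z = 2) at n = 14:
r_14 = 14² × 0.0529177 nm / 2
r_14 = 196 × 0.0529177 nm / 2
r_14 = 10.37187 nm / 2
r_14 = 5.1859 nm

The electron orbits at approximately 5.1859 nm from the nucleus.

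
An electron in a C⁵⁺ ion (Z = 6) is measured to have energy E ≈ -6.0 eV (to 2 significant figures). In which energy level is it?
n = 9

The exact energy levels follow E_n = -13.6057 Z² / n² eV with Z = 6.

The measured value (-6.0 eV) is reported to only 2 significant figures, so we must test candidate n values and see which one matches to that precision.

Candidate energies:
  n = 7:  E = -13.6057 × 6² / 7² = -9.99602 eV
  n = 8:  E = -13.6057 × 6² / 8² = -7.65321 eV
  n = 9:  E = -13.6057 × 6² / 9² = -6.04698 eV  ← matches
  n = 10:  E = -13.6057 × 6² / 10² = -4.89805 eV
  n = 11:  E = -13.6057 × 6² / 11² = -4.04798 eV

Checking against the measurement of -6.0 eV (2 sig figs), only n = 9 agrees:
E_9 = -6.04698 eV, which rounds to -6.0 eV ✓

Therefore n = 9.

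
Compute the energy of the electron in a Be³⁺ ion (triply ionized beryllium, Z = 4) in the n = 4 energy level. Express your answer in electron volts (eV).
-13.60570 eV

The energy levels of a hydrogen-like atom are given by:
E_n = -13.6057 Z² / n² eV  (with Z = 4 for Be³⁺)

For n = 4:
E_4 = -13.6057 × 4² / 4²
E_4 = -13.6057 × 16 / 16
E_4 = -13.60570 eV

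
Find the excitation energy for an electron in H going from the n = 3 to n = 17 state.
1.46467 eV

The energy levels of a hydrogen-like atom are E_n = -13.6057 eV / n².

Energy at n = 3: E_3 = -13.6057 / 3² = -1.51174444 eV
Energy at n = 17: E_17 = -13.6057 / 17² = -0.04707855 eV

The excitation energy is the difference:
ΔE = E_17 - E_3
ΔE = -0.04707855 - (-1.51174444)
ΔE = 1.46467 eV

Since this is positive, energy must be absorbed (photon absorption).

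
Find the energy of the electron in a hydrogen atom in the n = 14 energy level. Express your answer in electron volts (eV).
-0.0694 eV

The energy levels of a hydrogen-like atom are given by:
E_n = -13.6057 eV / n²

For n = 14:
E_14 = -13.6057 eV / 14²
E_14 = -13.6057 eV / 196
E_14 = -0.0694 eV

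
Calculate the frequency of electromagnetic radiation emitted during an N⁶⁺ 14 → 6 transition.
3.655e+15 Hz

First, find the transition energy:
E_14 = -13.6057 × 7² / 14² = -3.40143 eV
E_6 = -13.6057 × 7² / 6² = -18.51887 eV
|ΔE| = |E_6 - E_14| = 15.11744 eV

Convert to Joules: E = 15.11744 eV × (1.602177 × 10⁻¹⁹ J/eV) = 2.42208e-18 J

Using E = hf:
f = E/h = 2.42208e-18 J / (6.62607 × 10⁻³⁴ J·s)
f = 3.655e+15 Hz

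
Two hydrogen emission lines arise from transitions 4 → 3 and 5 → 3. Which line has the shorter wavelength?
5 → 3

Calculate the energy for each transition:

Transition 4 → 3:
ΔE₁ = |E_3 - E_4| = |-13.6057/3² - (-13.6057/4²)|
ΔE₁ = |-1.5117444444 - (-0.8503562500)| = 0.6613882 eV

Transition 5 → 3:
ΔE₂ = |E_3 - E_5| = |-13.6057/3² - (-13.6057/5²)|
ΔE₂ = |-1.5117444444 - (-0.5442280000)| = 0.9675164 eV

Since 0.9675164 eV > 0.6613882 eV, the transition 5 → 3 emits the more energetic photon.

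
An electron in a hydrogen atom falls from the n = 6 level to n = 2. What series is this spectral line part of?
Balmer series

The spectral series in hydrogen are named based on the final (lower) energy level:
- Lyman series: n_final = 1 (ultraviolet)
- Balmer series: n_final = 2 (visible/near-UV)
- Paschen series: n_final = 3 (infrared)
- Brackett series: n_final = 4 (infrared)
- Pfund series: n_final = 5 (far infrared)

Since this transition ends at n = 2, it belongs to the Balmer series.

For reference, this 6 → 2 line has photon energy
ΔE = 13.6057 eV × (1/2² - 1/6²) = 3.0234889 eV,
corresponding to wavelength λ = hc/ΔE = 1239.84 eV·nm / 3.0234889 eV = 410.069 nm in the visible/near-UV region.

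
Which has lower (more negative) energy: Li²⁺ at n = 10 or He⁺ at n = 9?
Li²⁺ at n = 10 (E = -1.22451 eV)

Using E_n = -13.6057 Z² / n² eV:

Li²⁺ (Z = 3) at n = 10:
E = -13.6057 × 3² / 10² = -13.6057 × 9 / 100 = -1.22451300 eV

He⁺ (Z = 2) at n = 9:
E = -13.6057 × 2² / 9² = -13.6057 × 4 / 81 = -0.67188642 eV

Since -1.22451300 eV < -0.67188642 eV,
Li²⁺ at n = 10 is more tightly bound (requires more energy to ionize).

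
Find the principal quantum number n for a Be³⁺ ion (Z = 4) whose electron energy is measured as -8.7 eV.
n = 5

The exact energy levels follow E_n = -13.6057 Z² / n² eV with Z = 4.

The measured value (-8.7 eV) is reported to only 2 significant figures, so we must test candidate n values and see which one matches to that precision.

Candidate energies:
  n = 3:  E = -13.6057 × 4² / 3² = -24.187911 eV
  n = 4:  E = -13.6057 × 4² / 4² = -13.605700 eV
  n = 5:  E = -13.6057 × 4² / 5² = -8.707648 eV  ← matches
  n = 6:  E = -13.6057 × 4² / 6² = -6.046978 eV
  n = 7:  E = -13.6057 × 4² / 7² = -4.442678 eV

Checking against the measurement of -8.7 eV (2 sig figs), only n = 5 agrees:
E_5 = -8.707648 eV, which rounds to -8.7 eV ✓

Therefore n = 5.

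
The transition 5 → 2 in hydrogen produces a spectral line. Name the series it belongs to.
Balmer series

The spectral series in hydrogen are named based on the final (lower) energy level:
- Lyman series: n_final = 1 (ultraviolet)
- Balmer series: n_final = 2 (visible/near-UV)
- Paschen series: n_final = 3 (infrared)
- Brackett series: n_final = 4 (infrared)
- Pfund series: n_final = 5 (far infrared)

Since this transition ends at n = 2, it belongs to the Balmer series.

For reference, this 5 → 2 line has photon energy
ΔE = 13.6057 eV × (1/2² - 1/5²) = 2.857197 eV,
corresponding to wavelength λ = hc/ΔE = 1239.84 eV·nm / 2.857197 eV = 433.94 nm in the visible/near-UV region.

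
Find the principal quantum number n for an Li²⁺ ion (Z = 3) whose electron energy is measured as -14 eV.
n = 3

The exact energy levels follow E_n = -13.6057 Z² / n² eV with Z = 3.

The measured value (-14 eV) is reported to only 2 significant figures, so we must test candidate n values and see which one matches to that precision.

Candidate energies:
  n = 1:  E = -13.6057 × 3² / 1² = -122.45130 eV
  n = 2:  E = -13.6057 × 3² / 2² = -30.61283 eV
  n = 3:  E = -13.6057 × 3² / 3² = -13.60570 eV  ← matches
  n = 4:  E = -13.6057 × 3² / 4² = -7.65321 eV
  n = 5:  E = -13.6057 × 3² / 5² = -4.89805 eV

Checking against the measurement of -14 eV (2 sig figs), only n = 3 agrees:
E_3 = -13.60570 eV, which rounds to -14 eV ✓

Therefore n = 3.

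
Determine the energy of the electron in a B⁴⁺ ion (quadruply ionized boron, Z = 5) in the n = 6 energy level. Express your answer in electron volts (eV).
-9.4484 eV

The energy levels of a hydrogen-like atom are given by:
E_n = -13.6057 Z² / n² eV  (with Z = 5 for B⁴⁺)

For n = 6:
E_6 = -13.6057 × 5² / 6²
E_6 = -13.6057 × 25 / 36
E_6 = -9.4484 eV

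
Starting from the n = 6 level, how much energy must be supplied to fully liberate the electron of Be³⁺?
6.0470 eV

The ionization energy is the energy needed to remove the electron completely (n → ∞).

For a hydrogen-like ion with Z = 4, E_n = -13.6057 Z² / n² eV.

At n = 6: E_6 = -13.6057 × 4² / 6² = -6.0469778 eV
At n = ∞: E_∞ = 0 eV

Ionization energy = E_∞ - E_6 = 0 - (-6.0469778) = 6.0469778 eV
Ionization energy ≈ 6.0470 eV

This is also called the binding energy of the electron in state n = 6.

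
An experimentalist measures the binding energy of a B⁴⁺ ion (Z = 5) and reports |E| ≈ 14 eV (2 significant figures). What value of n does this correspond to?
n = 5

The exact energy levels follow E_n = -13.6057 Z² / n² eV with Z = 5.

The measured value (-14 eV) is reported to only 2 significant figures, so we must test candidate n values and see which one matches to that precision.

Candidate energies:
  n = 3:  E = -13.6057 × 5² / 3² = -37.79361 eV
  n = 4:  E = -13.6057 × 5² / 4² = -21.25891 eV
  n = 5:  E = -13.6057 × 5² / 5² = -13.60570 eV  ← matches
  n = 6:  E = -13.6057 × 5² / 6² = -9.44840 eV
  n = 7:  E = -13.6057 × 5² / 7² = -6.94168 eV

Checking against the measurement of -14 eV (2 sig figs), only n = 5 agrees:
E_5 = -13.60570 eV, which rounds to -14 eV ✓

Therefore n = 5.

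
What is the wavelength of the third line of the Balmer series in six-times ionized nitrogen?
8.855832 nm

The lines of a series are numbered from the longest wavelength (smallest ΔE) outward; the third line is the transition from n = n_f + 3 to n_f.
The Balmer series has all transitions ending at n_f = 2.

For N⁶⁺ (Z = 7), the third line (γ-line) is the jump from n = 5 to n = 2:
E_5 = -13.6057 × 7² / 5² = -26.66717200 eV
E_2 = -13.6057 × 7² / 2² = -166.66982500 eV
ΔE = E_5 - E_2 = 140.00265300 eV

λ = hc/E = 1239.84 eV·nm / 140.00265300 eV
λ = 8.855832 nm

This is the γ-line of the Balmer series in N⁶⁺.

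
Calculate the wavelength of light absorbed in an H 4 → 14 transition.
1587.6264 nm

First, find the transition energy using E_n = -13.6057 / n² eV:
E_4 = -13.6057 / 4² = -0.8503562500 eV
E_14 = -13.6057 / 14² = -0.0694168367 eV

Photon energy: |ΔE| = |E_14 - E_4| = 0.7809394133 eV

Convert to wavelength using E = hc/λ with hc = 1239.84 eV·nm:
λ = hc/E = 1239.84 eV·nm / 0.7809394133 eV
λ = 1587.6264 nm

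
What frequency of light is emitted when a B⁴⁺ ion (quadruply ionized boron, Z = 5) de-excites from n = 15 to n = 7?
1.31e+15 Hz

First, find the transition energy:
E_15 = -13.6057 × 5² / 15² = -1.51174 eV
E_7 = -13.6057 × 5² / 7² = -6.94168 eV
|ΔE| = |E_7 - E_15| = 5.42994 eV

Convert to Joules: E = 5.42994 eV × (1.602177 × 10⁻¹⁹ J/eV) = 8.6997e-19 J

Using E = hf:
f = E/h = 8.6997e-19 J / (6.62607 × 10⁻³⁴ J·s)
f = 1.31e+15 Hz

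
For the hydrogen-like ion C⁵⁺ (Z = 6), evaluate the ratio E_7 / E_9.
1.6531

Using E_n = -13.6057 Z² / n² eV with Z = 6:

E_7 = -13.6057 × 6² / 7² = -489.8052 / 49 = -9.9960244898 eV
E_9 = -13.6057 × 6² / 9² = -489.8052 / 81 = -6.0469777778 eV

The ratio is:
E_7/E_9 = (-9.9960244898) / (-6.0469777778)
E_7/E_9 = (-489.8052/49) / (-489.8052/81)
E_7/E_9 = 81/49
E_7/E_9 = 1.6531
(Note: the Z² factors cancel in the ratio.)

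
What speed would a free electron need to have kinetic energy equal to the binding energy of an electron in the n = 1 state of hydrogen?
2.188e+06 m/s (or 0.72974% of c)

The binding energy at n = 1 for hydrogen is:
E_1 = -13.6057/1² = -13.6057000 eV
|E_1| = 13.6057000 eV

Convert to Joules:
KE = 13.6057000 eV × (1.602177 × 10⁻¹⁹ J/eV) = 2.17987e-18 J

Using KE = ½mv²:
v = √(2·KE/m_e)
v = √(2 × 2.17987e-18 J / 9.10938 × 10⁻³¹ kg)
v = 2.188e+06 m/s

This is approximately 0.72974% the speed of light.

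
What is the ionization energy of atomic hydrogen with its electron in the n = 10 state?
0.136 eV

The ionization energy is the energy needed to remove the electron completely (n → ∞).

For hydrogen, E_n = -13.6057 eV / n².

At n = 10: E_10 = -13.6057 / 10² = -0.136057 eV
At n = ∞: E_∞ = 0 eV

Ionization energy = E_∞ - E_10 = 0 - (-0.136057) = 0.136057 eV
Ionization energy ≈ 0.136 eV

This is also called the binding energy of the electron in state n = 10.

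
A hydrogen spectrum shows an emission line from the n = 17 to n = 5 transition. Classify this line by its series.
Pfund series

The spectral series in hydrogen are named based on the final (lower) energy level:
- Lyman series: n_final = 1 (ultraviolet)
- Balmer series: n_final = 2 (visible/near-UV)
- Paschen series: n_final = 3 (infrared)
- Brackett series: n_final = 4 (infrared)
- Pfund series: n_final = 5 (far infrared)

Since this transition ends at n = 5, it belongs to the Pfund series.

For reference, this 17 → 5 line has photon energy
ΔE = 13.6057 eV × (1/5² - 1/17²) = 0.497149453 eV,
corresponding to wavelength λ = hc/ΔE = 1239.84 eV·nm / 0.497149453 eV = 2493.898 nm in the far infrared region.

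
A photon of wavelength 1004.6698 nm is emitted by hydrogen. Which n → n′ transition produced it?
n = 7 → n = 3

First, find the photon energy from the wavelength (hc = 1239.84 eV·nm):
E = hc/λ = 1239.84 eV·nm / 1004.6698 nm = 1.2340771 eV

The energy levels of hydrogen satisfy E_n = -13.6057 / n² eV, so an emission n_i → n_f releases
ΔE = 13.6057 × (1/n_f² − 1/n_i²) eV.

Setting ΔE equal to the photon energy:
1/n_f² − 1/n_i² = 1.2340771 / 13.6057 = 0.090702948

Since 1/n_i² must be positive, we need 1/n_f² > 0.090702948, i.e. n_f ≤ 3. For each allowed n_f, solve n_i = (1/n_f² − 0.090702948)^(−1/2) and check whether it is a whole number:
  n_f = 1: 1/n_i² = 1.000000000 − 0.090702948 = 0.909297052 → n_i = 1.049  (not an integer) ✗
  n_f = 2: 1/n_i² = 0.250000000 − 0.090702948 = 0.159297052 → n_i = 2.506  (not an integer) ✗
  n_f = 3: 1/n_i² = 0.111111111 − 0.090702948 = 0.020408163 → n_i = 7.000  → integer, n_i = 7 ✓

Only n_f = 3 gives an integer upper level, n_i = 7.

The transition is from n = 7 to n = 3 (emission).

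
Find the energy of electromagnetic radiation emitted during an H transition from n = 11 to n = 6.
0.265492 eV

The energy levels are E_n = -13.6057 eV / n².

Energy at n = 11: E_11 = -13.6057 / 11² = -0.112443802 eV
Energy at n = 6: E_6 = -13.6057 / 6² = -0.377936111 eV

For emission (electron falling to lower state), the photon energy is:
E_photon = E_11 - E_6 = |-0.112443802 - (-0.377936111)|
E_photon = 0.265492 eV

This energy is carried away by the emitted photon.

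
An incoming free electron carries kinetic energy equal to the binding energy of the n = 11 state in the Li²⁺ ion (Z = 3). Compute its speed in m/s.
5.9664e+05 m/s (or 0.1990% of c)

The binding energy at n = 11 for Li²⁺ is:
E_11 = -13.6057 × 3²/11² = -1.0119942 eV
|E_11| = 1.0119942 eV

Convert to Joules:
KE = 1.0119942 eV × (1.602177 × 10⁻¹⁹ J/eV) = 1.621394e-19 J

Using KE = ½mv²:
v = √(2·KE/m_e)
v = √(2 × 1.621394e-19 J / 9.10938 × 10⁻³¹ kg)
v = 5.9664e+05 m/s

This is approximately 0.1990% the speed of light.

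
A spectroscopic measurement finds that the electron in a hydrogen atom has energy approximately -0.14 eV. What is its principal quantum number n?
n = 10

The exact energy levels follow E_n = -13.6057 eV / n².

The measured value (-0.14 eV) is reported to only 2 significant figures, so we must test candidate n values and see which one matches to that precision.

Candidate energies:
  n = 8:  E = -13.6057/8² = -0.21259 eV
  n = 9:  E = -13.6057/9² = -0.16797 eV
  n = 10:  E = -13.6057/10² = -0.13606 eV  ← matches
  n = 11:  E = -13.6057/11² = -0.11244 eV
  n = 12:  E = -13.6057/12² = -0.09448 eV

Checking against the measurement of -0.14 eV (2 sig figs), only n = 10 agrees:
E_10 = -0.13606 eV, which rounds to -0.14 eV ✓

Therefore n = 10.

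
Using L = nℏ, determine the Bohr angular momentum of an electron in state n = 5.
5.27e-34 J·s (or 5ℏ)

In the Bohr model, angular momentum is quantized:
L = nℏ

where ℏ = h/(2π) = 1.0546e-34 J·s

For n = 5:
L = 5 × 1.0546e-34 J·s
L = 5.27e-34 J·s

This can also be written as L = 5ℏ.
The angular momentum is an integer multiple of the reduced Planck constant.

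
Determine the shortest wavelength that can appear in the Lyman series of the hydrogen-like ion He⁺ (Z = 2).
22.7816 nm

The series limit corresponds to the transition from n = ∞ to n = 1.
This is the highest energy (shortest wavelength) transition in the Lyman series.

E_∞ = 0 eV
E_1 = -13.6057 × 2² / 1² = -54.422800 eV

Energy at series limit:
ΔE = E_∞ - E_1 = 0 - (-54.422800) = 54.422800 eV
λ = hc/E = 1239.84 eV·nm / 54.422800 eV = 22.7816 nm

This energy equals the ionization energy from the n = 1 state of He⁺.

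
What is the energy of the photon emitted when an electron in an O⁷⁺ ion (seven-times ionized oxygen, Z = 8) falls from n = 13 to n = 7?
12.618 eV

The energy levels are E_n = -13.6057 Z² eV / n².

Energy at n = 13: E_13 = -13.6057 × 8² / 13² = -5.152454 eV
Energy at n = 7: E_7 = -13.6057 × 8² / 7² = -17.770710 eV

For emission (electron falling to lower state), the photon energy is:
E_photon = E_13 - E_7 = |-5.152454 - (-17.770710)|
E_photon = 12.618 eV

This energy is carried away by the emitted photon.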